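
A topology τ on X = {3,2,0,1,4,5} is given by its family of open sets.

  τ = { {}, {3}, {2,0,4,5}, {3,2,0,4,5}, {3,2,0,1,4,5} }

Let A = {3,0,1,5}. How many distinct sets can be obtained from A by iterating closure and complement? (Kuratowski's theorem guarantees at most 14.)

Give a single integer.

8

complement {2,4}; its interior {}; cl(A) = X∖{} = {3,2,0,1,4,5}
With k = closure, c = complement:
  1. A     = {3,0,1,5}
  2. kA    = {3,2,0,1,4,5}
  3. cA    = {2,4}
  4. ckA   = {}
  5. kcA   = {2,0,1,4,5}
  6. ckcA  = {3}
  7. kckcA = {3,1}
  8. ckckcA = {2,0,4,5}
k, c of each give nothing new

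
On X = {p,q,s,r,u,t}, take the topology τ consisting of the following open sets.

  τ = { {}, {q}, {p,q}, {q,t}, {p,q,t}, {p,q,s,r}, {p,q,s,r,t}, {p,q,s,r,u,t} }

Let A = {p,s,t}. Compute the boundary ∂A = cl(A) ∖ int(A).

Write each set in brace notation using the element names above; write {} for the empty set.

{p,s,r,u,t}

interior: largest open inside A is {} (from {})
cl via duality: int({q,r,u}) = {q}, so X∖{q} = {p,s,r,u,t}
cl∖int = {p,s,r,u,t}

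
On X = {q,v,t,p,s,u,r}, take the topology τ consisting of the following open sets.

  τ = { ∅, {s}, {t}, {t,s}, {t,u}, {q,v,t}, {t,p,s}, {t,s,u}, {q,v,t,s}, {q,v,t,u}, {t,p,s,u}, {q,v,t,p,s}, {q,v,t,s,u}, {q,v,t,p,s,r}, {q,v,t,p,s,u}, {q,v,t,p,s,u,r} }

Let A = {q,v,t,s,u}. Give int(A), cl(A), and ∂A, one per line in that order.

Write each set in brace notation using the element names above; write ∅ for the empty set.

int(A) = {q,v,t,s,u}
cl(A)  = {q,v,t,p,s,u,r}
∂A     = {p,r}

open subsets of A: ∅, {t}, {s}, {t,u}, {t,s}, {q,v,t}, {t,s,u}, {q,v,t,u}, {q,v,t,s}, {q,v,t,s,u}; so int(A) = {q,v,t,s,u}
closure: X∖int(X∖A) = X∖∅ = {q,v,t,p,s,u,r}
∂A = {q,v,t,p,s,u,r} minus {q,v,t,s,u} = {p,r}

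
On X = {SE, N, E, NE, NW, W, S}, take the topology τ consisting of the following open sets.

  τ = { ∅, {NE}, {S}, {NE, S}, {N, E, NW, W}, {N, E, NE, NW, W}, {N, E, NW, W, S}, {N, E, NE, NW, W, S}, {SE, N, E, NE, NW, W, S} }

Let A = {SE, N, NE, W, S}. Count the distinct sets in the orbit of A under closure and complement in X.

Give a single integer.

complement {E, NW}; its interior ∅; cl(A) = X∖∅ = {SE, N, E, NE, NW, W, S}
With k = closure, c = complement:
  1. A     = {SE, N, NE, W, S}
  2. kA    = {SE, N, E, NE, NW, W, S}
  3. cA    = {E, NW}
  4. ckA   = ∅
  5. kcA   = {SE, N, E, NW, W}
  6. ckcA  = {NE, S}
  7. kckcA = {SE, NE, S}
  8. ckckcA = {N, E, NW, W}
k, c of each give nothing new

8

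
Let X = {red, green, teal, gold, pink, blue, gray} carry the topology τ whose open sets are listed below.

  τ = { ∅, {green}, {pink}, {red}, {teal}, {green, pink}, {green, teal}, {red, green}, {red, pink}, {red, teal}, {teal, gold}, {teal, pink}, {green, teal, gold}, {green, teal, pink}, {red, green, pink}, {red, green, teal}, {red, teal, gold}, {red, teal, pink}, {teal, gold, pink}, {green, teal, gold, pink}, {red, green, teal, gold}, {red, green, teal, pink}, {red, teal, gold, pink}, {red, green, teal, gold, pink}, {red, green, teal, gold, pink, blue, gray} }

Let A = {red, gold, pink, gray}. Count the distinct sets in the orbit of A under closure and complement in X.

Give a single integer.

complement {green, teal, blue}; its interior {green, teal}; cl(A) = X∖{green, teal} = {red, gold, pink, blue, gray}
With k = closure, c = complement:
  1. A     = {red, gold, pink, gray}
  2. kA    = {red, gold, pink, blue, gray}
  3. cA    = {green, teal, blue}
  4. ckA   = {green, teal}
  5. kcA   = {green, teal, gold, blue, gray}
  6. ckcA  = {red, pink}
  7. kckcA = {red, pink, blue, gray}
  8. ckckcA = {green, teal, gold}
k, c of each give nothing new

8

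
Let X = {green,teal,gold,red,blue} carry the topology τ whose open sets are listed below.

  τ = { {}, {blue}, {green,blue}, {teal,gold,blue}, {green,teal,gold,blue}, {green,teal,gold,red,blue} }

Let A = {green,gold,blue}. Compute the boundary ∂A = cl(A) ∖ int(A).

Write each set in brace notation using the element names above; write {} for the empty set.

open subsets of A: {}, {blue}, {green,blue}; so int(A) = {green,blue}
closure: X∖int(X∖A) = X∖{} = {green,teal,gold,red,blue}
∂A = {green,teal,gold,red,blue} minus {green,blue} = {teal,gold,red}

{teal,gold,red}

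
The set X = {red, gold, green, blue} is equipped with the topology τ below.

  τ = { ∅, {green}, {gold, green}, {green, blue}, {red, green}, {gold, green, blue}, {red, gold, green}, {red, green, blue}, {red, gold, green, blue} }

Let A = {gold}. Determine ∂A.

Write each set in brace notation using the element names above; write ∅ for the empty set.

interior: largest open inside A is ∅ (from ∅)
cl via duality: int({red, green, blue}) = {red, green, blue}, so X∖{red, green, blue} = {gold}
cl∖int = {gold}

{gold}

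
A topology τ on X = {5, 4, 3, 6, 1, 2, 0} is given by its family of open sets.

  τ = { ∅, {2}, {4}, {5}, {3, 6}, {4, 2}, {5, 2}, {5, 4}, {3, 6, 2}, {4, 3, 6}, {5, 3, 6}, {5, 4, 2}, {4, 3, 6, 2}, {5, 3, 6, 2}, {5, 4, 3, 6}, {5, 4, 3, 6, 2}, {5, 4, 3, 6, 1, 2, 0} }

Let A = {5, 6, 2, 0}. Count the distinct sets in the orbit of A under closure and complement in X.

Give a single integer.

10

cl via duality: int({4, 3, 1}) = {4}, so X∖{4} = {5, 3, 6, 1, 2, 0}
Write k for closure, c for complement:
  1. A     = {5, 6, 2, 0}
  2. kA    = {5, 3, 6, 1, 2, 0}
  3. cA    = {4, 3, 1}
  4. ckA   = {4}
  5. kcA   = {4, 3, 6, 1, 0}
  6. kckA  = {4, 1, 0}
  7. ckcA  = {5, 2}
  8. ckckA = {5, 3, 6, 2}
  9. kckcA = {5, 1, 2, 0}
  10. ckckcA = {4, 3, 6}
applying k or c yields no new set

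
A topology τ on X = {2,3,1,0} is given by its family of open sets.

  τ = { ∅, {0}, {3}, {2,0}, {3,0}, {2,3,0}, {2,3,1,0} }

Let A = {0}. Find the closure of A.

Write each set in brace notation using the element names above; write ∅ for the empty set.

{2,1,0}

complement {2,3,1}; its interior {3}; cl(A) = X∖{3} = {2,1,0}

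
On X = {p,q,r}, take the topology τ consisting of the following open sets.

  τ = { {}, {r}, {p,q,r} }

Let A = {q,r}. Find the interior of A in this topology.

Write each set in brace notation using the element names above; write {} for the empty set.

U open, U⊆A: {}, {r}. int(A) = ⋃ = {r}

{r}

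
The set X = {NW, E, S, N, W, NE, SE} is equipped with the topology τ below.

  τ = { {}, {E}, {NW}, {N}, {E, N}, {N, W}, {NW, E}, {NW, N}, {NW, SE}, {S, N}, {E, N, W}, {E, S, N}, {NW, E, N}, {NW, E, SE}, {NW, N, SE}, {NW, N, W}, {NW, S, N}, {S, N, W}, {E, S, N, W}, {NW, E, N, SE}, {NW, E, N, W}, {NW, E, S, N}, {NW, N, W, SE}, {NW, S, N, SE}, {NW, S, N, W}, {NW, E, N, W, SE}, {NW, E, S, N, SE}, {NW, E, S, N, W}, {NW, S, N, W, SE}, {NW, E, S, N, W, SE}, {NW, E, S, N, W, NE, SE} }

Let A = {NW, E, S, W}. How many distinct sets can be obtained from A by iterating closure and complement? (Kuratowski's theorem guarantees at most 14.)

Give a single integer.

closure: X∖int(X∖A) = X∖{N} = {NW, E, S, W, NE, SE}
Let k=closure and c=complement:
  1. A     = {NW, E, S, W}
  2. kA    = {NW, E, S, W, NE, SE}
  3. cA    = {N, NE, SE}
  4. ckA   = {N}
  5. kcA   = {S, N, W, NE, SE}
  6. kckA  = {S, N, W, NE}
  7. ckcA  = {NW, E}
  8. ckckA = {NW, E, SE}
  9. kckcA = {NW, E, NE, SE}
  10. ckckcA = {S, N, W}
— saturated at 10

10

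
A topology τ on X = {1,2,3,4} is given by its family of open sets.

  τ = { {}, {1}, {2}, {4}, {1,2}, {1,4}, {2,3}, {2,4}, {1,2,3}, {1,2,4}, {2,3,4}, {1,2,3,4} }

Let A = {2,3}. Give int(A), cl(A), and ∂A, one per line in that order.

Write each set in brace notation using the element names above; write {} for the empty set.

opens ⊆ A: {}, {2}, {2,3}; union → int = {2,3}
complement {1,4}; its interior {1,4}; cl(A) = X∖{1,4} = {2,3}
boundary = {2,3} ∖ {2,3} = {}

int(A) = {2,3}
cl(A)  = {2,3}
∂A     = {}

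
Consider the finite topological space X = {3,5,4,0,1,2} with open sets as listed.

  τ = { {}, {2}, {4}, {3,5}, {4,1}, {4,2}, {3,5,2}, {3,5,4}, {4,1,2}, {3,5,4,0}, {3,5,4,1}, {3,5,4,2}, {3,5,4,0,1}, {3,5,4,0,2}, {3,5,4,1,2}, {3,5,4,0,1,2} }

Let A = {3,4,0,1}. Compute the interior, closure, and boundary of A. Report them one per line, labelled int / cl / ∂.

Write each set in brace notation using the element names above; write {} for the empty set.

int(A) = {4,1}
cl(A)  = {3,5,4,0,1}
∂A     = {3,5,0}

opens ⊆ A: {}, {4}, {4,1}; union → int = {4,1}
complement {5,2}; its interior {2}; cl(A) = X∖{2} = {3,5,4,0,1}
boundary = {3,5,4,0,1} ∖ {4,1} = {3,5,0}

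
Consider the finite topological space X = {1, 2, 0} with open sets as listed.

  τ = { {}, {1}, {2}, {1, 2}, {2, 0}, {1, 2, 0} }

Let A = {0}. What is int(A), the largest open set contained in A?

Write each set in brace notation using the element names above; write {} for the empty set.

open subsets of A: {}; so int(A) = {}

{}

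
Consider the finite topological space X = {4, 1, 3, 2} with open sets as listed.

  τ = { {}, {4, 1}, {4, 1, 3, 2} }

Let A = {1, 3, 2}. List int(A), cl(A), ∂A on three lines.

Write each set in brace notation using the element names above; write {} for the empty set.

interior: largest open inside A is {} (from {})
cl via duality: int({4}) = {}, so X∖{} = {4, 1, 3, 2}
cl∖int = {4, 1, 3, 2}

int(A) = {}
cl(A)  = {4, 1, 3, 2}
∂A     = {4, 1, 3, 2}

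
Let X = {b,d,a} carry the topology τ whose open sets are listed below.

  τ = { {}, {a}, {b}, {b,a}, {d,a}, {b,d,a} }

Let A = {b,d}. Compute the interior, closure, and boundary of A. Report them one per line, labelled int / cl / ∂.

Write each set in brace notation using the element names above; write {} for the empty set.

int(A) = {b}
cl(A)  = {b,d}
∂A     = {d}

interior: largest open inside A is {b} (from {}, {b})
cl via duality: int({a}) = {a}, so X∖{a} = {b,d}
cl∖int = {d}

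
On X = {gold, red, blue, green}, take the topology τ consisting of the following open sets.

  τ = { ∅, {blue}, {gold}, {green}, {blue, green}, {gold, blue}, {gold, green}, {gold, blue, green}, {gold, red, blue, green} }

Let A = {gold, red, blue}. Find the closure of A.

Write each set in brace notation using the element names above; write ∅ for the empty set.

{gold, red, blue}

closure: X∖int(X∖A) = X∖{green} = {gold, red, blue}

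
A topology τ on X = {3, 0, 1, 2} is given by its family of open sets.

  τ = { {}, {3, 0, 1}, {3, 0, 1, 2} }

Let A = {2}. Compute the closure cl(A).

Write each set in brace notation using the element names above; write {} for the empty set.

{2}

complement {3, 0, 1}; its interior {3, 0, 1}; cl(A) = X∖{3, 0, 1} = {2}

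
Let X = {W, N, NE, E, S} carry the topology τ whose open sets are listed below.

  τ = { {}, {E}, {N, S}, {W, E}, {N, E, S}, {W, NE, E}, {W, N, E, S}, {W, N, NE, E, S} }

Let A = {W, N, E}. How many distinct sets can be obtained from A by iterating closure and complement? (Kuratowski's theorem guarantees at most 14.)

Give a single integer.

8

cl via duality: int({NE, S}) = {}, so X∖{} = {W, N, NE, E, S}
Write k for closure, c for complement:
  1. A     = {W, N, E}
  2. kA    = {W, N, NE, E, S}
  3. cA    = {NE, S}
  4. ckA   = {}
  5. kcA   = {N, NE, S}
  6. ckcA  = {W, E}
  7. kckcA = {W, NE, E}
  8. ckckcA = {N, S}
applying k or c yields no new set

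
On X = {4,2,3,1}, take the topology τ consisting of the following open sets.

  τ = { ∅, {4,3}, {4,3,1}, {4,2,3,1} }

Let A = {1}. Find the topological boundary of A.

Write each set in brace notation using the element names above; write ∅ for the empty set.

U open, U⊆A: ∅. int(A) = ⋃ = ∅
X∖A={4,2,3}, int(X∖A)={4,3}, hence cl(A)={2,1}
∂A: remove int from cl → {2,1}

{2,1}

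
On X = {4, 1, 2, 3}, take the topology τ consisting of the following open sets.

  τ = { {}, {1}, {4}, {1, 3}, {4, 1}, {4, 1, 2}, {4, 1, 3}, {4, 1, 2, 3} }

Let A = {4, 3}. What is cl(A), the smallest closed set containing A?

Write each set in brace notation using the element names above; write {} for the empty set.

{4, 2, 3}

closure: X∖int(X∖A) = X∖{1} = {4, 2, 3}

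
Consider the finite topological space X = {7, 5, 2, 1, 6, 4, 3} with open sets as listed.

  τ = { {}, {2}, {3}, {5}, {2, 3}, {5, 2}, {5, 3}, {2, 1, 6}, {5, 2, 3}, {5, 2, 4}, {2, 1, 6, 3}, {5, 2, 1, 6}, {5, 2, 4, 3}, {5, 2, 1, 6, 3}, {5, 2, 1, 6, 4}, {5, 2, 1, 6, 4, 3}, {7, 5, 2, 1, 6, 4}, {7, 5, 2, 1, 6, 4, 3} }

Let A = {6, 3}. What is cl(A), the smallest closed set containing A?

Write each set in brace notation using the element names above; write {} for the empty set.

cl via duality: int({7, 5, 2, 1, 4}) = {5, 2, 4}, so X∖{5, 2, 4} = {7, 1, 6, 3}

{7, 1, 6, 3}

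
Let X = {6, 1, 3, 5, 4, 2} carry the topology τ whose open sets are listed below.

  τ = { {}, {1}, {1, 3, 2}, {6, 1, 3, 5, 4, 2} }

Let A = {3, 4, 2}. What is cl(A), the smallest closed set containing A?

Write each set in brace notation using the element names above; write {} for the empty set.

cl via duality: int({6, 1, 5}) = {1}, so X∖{1} = {6, 3, 5, 4, 2}

{6, 3, 5, 4, 2}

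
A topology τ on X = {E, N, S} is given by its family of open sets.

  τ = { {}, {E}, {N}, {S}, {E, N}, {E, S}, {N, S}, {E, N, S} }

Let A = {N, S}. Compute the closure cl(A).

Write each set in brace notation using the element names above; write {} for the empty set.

{N, S}

closure: X∖int(X∖A) = X∖{E} = {N, S}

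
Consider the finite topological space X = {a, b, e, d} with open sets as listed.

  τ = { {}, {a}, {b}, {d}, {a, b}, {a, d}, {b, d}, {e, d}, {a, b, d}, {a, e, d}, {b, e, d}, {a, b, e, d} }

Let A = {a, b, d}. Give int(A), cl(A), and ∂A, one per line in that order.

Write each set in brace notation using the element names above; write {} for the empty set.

int(A) = {a, b, d}
cl(A)  = {a, b, e, d}
∂A     = {e}

opens ⊆ A: {}, {b}, {d}, {a}, {a, b}, {a, d}, {b, d}, {a, b, d}; union → int = {a, b, d}
complement {e}; its interior {}; cl(A) = X∖{} = {a, b, e, d}
boundary = {a, b, e, d} ∖ {a, b, d} = {e}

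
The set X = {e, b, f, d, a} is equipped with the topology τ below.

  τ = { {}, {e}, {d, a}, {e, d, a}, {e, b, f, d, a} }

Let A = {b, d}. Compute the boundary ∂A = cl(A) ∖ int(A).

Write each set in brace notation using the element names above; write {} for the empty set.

{b, f, d, a}

interior: largest open inside A is {} (from {})
cl via duality: int({e, f, a}) = {e}, so X∖{e} = {b, f, d, a}
cl∖int = {b, f, d, a}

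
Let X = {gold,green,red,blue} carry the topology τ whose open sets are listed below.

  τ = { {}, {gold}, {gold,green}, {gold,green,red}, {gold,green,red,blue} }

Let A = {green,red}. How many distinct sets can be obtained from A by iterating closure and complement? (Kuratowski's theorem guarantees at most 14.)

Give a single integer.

cl via duality: int({gold,blue}) = {gold}, so X∖{gold} = {green,red,blue}
Write k for closure, c for complement:
  1. A     = {green,red}
  2. kA    = {green,red,blue}
  3. cA    = {gold,blue}
  4. ckA   = {gold}
  5. kcA   = {gold,green,red,blue}
  6. ckcA  = {}
applying k or c yields no new set

6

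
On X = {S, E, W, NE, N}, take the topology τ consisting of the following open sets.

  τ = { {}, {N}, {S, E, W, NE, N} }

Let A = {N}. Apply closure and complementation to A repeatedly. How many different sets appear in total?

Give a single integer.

cl via duality: int({S, E, W, NE}) = {}, so X∖{} = {S, E, W, NE, N}
Write k for closure, c for complement:
  1. A     = {N}
  2. kA    = {S, E, W, NE, N}
  3. cA    = {S, E, W, NE}
  4. ckA   = {}
applying k or c yields no new set

4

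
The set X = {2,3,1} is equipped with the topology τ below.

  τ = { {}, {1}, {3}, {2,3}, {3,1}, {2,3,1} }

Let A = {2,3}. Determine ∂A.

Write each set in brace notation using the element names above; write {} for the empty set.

{}

interior: largest open inside A is {2,3} (from {}, {3}, {2,3})
cl via duality: int({1}) = {1}, so X∖{1} = {2,3}
cl∖int = {}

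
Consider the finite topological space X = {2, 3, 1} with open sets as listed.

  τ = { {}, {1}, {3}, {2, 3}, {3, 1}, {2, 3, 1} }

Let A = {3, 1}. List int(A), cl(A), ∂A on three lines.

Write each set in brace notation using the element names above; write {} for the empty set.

opens ⊆ A: {}, {3}, {1}, {3, 1}; union → int = {3, 1}
complement {2}; its interior {}; cl(A) = X∖{} = {2, 3, 1}
boundary = {2, 3, 1} ∖ {3, 1} = {2}

int(A) = {3, 1}
cl(A)  = {2, 3, 1}
∂A     = {2}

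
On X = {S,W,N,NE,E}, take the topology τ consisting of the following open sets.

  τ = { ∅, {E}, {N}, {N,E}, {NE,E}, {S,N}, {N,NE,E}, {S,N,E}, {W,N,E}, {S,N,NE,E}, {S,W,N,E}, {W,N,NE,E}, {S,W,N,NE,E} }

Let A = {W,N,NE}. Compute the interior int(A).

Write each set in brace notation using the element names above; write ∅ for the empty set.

{N}

open subsets of A: ∅, {N}; so int(A) = {N}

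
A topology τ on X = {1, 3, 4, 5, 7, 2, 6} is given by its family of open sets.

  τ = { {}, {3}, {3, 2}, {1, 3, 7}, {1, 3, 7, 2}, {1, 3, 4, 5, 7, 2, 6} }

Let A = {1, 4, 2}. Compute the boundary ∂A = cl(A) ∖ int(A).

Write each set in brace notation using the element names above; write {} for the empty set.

open subsets of A: {}; so int(A) = {}
closure: X∖int(X∖A) = X∖{3} = {1, 4, 5, 7, 2, 6}
∂A = {1, 4, 5, 7, 2, 6} minus {} = {1, 4, 5, 7, 2, 6}

{1, 4, 5, 7, 2, 6}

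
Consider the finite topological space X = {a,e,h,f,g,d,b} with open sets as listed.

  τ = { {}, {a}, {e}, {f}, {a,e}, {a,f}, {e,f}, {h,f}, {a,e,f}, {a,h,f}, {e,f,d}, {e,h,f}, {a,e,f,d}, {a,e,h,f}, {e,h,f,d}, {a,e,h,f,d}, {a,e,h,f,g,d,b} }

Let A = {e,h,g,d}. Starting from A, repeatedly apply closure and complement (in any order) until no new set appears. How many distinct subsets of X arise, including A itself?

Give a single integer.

closure: X∖int(X∖A) = X∖{a,f} = {e,h,g,d,b}
Let k=closure and c=complement:
  1. A     = {e,h,g,d}
  2. kA    = {e,h,g,d,b}
  3. cA    = {a,f,b}
  4. ckA   = {a,f}
  5. kcA   = {a,h,f,g,d,b}
  6. ckcA  = {e}
  7. kckcA = {e,g,d,b}
  8. ckckcA = {a,h,f}
— saturated at 8

8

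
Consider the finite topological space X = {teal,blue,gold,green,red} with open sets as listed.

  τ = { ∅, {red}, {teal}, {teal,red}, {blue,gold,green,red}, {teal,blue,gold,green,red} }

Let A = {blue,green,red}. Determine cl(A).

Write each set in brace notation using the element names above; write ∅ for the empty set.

cl via duality: int({teal,gold}) = {teal}, so X∖{teal} = {blue,gold,green,red}

{blue,gold,green,red}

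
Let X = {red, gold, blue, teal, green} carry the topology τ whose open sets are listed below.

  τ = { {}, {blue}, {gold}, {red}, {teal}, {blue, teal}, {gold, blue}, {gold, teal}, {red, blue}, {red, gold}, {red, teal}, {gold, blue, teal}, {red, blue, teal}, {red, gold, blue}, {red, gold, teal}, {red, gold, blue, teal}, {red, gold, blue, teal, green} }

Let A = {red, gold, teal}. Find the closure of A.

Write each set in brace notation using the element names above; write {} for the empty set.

{red, gold, teal, green}

cl via duality: int({blue, green}) = {blue}, so X∖{blue} = {red, gold, teal, green}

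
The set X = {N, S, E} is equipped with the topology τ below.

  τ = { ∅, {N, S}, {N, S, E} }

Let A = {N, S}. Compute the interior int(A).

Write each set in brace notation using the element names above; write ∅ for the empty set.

{N, S}

interior: largest open inside A is {N, S} (from ∅, {N, S})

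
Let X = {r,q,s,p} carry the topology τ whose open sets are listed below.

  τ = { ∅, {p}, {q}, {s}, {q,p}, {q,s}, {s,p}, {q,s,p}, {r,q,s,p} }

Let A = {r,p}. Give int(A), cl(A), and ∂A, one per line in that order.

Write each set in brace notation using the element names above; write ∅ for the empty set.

int(A) = {p}
cl(A)  = {r,p}
∂A     = {r}

U open, U⊆A: ∅, {p}. int(A) = ⋃ = {p}
X∖A={q,s}, int(X∖A)={q,s}, hence cl(A)={r,p}
∂A: remove int from cl → {r}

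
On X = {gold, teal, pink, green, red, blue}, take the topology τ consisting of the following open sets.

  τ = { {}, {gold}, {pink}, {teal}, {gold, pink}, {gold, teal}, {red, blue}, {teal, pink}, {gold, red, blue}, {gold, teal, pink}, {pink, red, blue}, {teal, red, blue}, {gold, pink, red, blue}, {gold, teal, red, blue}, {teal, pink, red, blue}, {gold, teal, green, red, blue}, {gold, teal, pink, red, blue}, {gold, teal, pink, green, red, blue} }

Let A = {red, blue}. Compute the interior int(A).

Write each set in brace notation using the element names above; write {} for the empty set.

opens ⊆ A: {}, {red, blue}; union → int = {red, blue}

{red, blue}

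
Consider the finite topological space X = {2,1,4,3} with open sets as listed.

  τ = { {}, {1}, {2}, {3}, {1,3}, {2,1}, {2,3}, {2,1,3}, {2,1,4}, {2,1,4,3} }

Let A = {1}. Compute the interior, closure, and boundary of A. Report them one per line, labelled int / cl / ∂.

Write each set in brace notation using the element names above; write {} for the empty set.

int(A) = {1}
cl(A)  = {1,4}
∂A     = {4}

opens ⊆ A: {}, {1}; union → int = {1}
complement {2,4,3}; its interior {2,3}; cl(A) = X∖{2,3} = {1,4}
boundary = {1,4} ∖ {1} = {4}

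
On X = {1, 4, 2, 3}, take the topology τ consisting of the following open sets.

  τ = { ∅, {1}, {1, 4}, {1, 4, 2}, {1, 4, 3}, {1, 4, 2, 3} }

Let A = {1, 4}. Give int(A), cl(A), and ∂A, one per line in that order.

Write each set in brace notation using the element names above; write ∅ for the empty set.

int(A) = {1, 4}
cl(A)  = {1, 4, 2, 3}
∂A     = {2, 3}

U open, U⊆A: ∅, {1}, {1, 4}. int(A) = ⋃ = {1, 4}
X∖A={2, 3}, int(X∖A)=∅, hence cl(A)={1, 4, 2, 3}
∂A: remove int from cl → {2, 3}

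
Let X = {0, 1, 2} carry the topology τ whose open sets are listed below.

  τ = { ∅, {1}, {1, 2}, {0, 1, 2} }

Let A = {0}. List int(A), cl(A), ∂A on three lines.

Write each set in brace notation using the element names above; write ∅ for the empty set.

U open, U⊆A: ∅. int(A) = ⋃ = ∅
X∖A={1, 2}, int(X∖A)={1, 2}, hence cl(A)={0}
∂A: remove int from cl → {0}

int(A) = ∅
cl(A)  = {0}
∂A     = {0}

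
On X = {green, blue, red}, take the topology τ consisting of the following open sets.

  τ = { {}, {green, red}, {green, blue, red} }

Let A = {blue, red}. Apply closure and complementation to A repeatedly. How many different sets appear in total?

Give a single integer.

4

X∖A={green}, int(X∖A)={}, hence cl(A)={green, blue, red}
Orbit (k=closure, c=complement):
  1. A     = {blue, red}
  2. kA    = {green, blue, red}
  3. cA    = {green}
  4. ckA   = {}
(closed under both — stop)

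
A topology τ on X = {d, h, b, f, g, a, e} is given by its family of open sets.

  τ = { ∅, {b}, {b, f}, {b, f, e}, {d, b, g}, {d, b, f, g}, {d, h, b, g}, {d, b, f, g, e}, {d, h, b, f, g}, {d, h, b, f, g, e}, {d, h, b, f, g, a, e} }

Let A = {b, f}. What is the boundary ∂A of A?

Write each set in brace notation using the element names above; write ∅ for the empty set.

U open, U⊆A: ∅, {b}, {b, f}. int(A) = ⋃ = {b, f}
X∖A={d, h, g, a, e}, int(X∖A)=∅, hence cl(A)={d, h, b, f, g, a, e}
∂A: remove int from cl → {d, h, g, a, e}

{d, h, g, a, e}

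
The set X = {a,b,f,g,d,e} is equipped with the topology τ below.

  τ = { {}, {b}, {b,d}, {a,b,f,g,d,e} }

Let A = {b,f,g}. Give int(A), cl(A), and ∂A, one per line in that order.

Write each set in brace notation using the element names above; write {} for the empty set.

int(A) = {b}
cl(A)  = {a,b,f,g,d,e}
∂A     = {a,f,g,d,e}

interior: largest open inside A is {b} (from {}, {b})
cl via duality: int({a,d,e}) = {}, so X∖{} = {a,b,f,g,d,e}
cl∖int = {a,f,g,d,e}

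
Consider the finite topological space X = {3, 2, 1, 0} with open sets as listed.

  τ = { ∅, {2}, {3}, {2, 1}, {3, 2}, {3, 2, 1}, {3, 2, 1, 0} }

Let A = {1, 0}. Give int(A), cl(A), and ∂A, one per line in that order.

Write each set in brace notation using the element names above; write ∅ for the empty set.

int(A) = ∅
cl(A)  = {1, 0}
∂A     = {1, 0}

interior: largest open inside A is ∅ (from ∅)
cl via duality: int({3, 2}) = {3, 2}, so X∖{3, 2} = {1, 0}
cl∖int = {1, 0}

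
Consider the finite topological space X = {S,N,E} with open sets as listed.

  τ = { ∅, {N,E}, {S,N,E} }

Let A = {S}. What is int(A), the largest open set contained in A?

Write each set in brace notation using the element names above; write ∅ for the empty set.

opens ⊆ A: ∅; union → int = ∅

∅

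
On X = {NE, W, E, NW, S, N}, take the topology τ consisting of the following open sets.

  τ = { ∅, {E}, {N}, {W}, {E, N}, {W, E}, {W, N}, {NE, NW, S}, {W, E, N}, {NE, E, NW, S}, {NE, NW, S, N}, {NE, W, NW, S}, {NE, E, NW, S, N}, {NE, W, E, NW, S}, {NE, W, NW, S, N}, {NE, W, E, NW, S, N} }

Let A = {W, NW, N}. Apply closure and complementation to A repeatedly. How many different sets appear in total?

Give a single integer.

closure: X∖int(X∖A) = X∖{E} = {NE, W, NW, S, N}
Let k=closure and c=complement:
  1. A     = {W, NW, N}
  2. kA    = {NE, W, NW, S, N}
  3. cA    = {NE, E, S}
  4. ckA   = {E}
  5. kcA   = {NE, E, NW, S}
  6. ckcA  = {W, N}
— saturated at 6

6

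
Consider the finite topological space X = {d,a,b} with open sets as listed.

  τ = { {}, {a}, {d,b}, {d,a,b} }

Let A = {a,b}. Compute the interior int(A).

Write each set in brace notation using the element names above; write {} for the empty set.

interior: largest open inside A is {a} (from {}, {a})

{a}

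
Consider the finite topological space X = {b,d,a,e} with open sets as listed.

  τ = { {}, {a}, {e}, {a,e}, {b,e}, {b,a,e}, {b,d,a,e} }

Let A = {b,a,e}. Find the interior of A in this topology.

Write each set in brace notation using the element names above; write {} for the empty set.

U open, U⊆A: {}, {e}, {a}, {a,e}, {b,e}, {b,a,e}. int(A) = ⋃ = {b,a,e}

{b,a,e}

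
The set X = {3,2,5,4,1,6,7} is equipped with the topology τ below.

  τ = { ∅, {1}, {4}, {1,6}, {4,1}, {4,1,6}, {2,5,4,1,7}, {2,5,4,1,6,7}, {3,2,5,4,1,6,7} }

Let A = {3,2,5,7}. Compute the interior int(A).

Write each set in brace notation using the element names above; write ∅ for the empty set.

∅

U open, U⊆A: ∅. int(A) = ⋃ = ∅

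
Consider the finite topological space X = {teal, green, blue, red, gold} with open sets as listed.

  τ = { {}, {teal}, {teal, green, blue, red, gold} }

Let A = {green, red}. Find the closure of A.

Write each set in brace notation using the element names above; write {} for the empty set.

complement {teal, blue, gold}; its interior {teal}; cl(A) = X∖{teal} = {green, blue, red, gold}

{green, blue, red, gold}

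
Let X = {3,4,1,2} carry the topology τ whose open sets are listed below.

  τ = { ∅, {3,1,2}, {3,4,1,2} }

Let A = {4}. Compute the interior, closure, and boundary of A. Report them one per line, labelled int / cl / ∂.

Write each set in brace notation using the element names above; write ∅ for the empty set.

int(A) = ∅
cl(A)  = {4}
∂A     = {4}

interior: largest open inside A is ∅ (from ∅)
cl via duality: int({3,1,2}) = {3,1,2}, so X∖{3,1,2} = {4}
cl∖int = {4}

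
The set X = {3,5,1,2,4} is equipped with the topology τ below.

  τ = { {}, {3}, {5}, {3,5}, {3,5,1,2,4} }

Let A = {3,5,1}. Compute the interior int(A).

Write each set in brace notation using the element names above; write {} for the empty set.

{3,5}

interior: largest open inside A is {3,5} (from {}, {5}, {3}, {3,5})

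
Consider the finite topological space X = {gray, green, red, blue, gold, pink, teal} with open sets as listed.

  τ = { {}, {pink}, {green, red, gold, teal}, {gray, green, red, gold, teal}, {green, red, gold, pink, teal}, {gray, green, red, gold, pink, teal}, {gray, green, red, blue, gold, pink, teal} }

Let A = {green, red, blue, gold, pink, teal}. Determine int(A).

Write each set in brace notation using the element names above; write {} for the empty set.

opens ⊆ A: {}, {pink}, {green, red, gold, teal}, {green, red, gold, pink, teal}; union → int = {green, red, gold, pink, teal}

{green, red, gold, pink, teal}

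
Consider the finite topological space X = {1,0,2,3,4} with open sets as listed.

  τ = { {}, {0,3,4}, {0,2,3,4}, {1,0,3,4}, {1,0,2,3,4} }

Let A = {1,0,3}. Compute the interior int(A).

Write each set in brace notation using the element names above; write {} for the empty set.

U open, U⊆A: {}. int(A) = ⋃ = {}

{}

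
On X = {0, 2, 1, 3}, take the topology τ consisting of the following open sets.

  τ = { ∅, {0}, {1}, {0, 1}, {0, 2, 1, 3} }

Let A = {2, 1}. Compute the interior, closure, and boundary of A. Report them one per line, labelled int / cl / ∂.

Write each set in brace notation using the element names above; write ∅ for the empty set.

int(A) = {1}
cl(A)  = {2, 1, 3}
∂A     = {2, 3}

U open, U⊆A: ∅, {1}. int(A) = ⋃ = {1}
X∖A={0, 3}, int(X∖A)={0}, hence cl(A)={2, 1, 3}
∂A: remove int from cl → {2, 3}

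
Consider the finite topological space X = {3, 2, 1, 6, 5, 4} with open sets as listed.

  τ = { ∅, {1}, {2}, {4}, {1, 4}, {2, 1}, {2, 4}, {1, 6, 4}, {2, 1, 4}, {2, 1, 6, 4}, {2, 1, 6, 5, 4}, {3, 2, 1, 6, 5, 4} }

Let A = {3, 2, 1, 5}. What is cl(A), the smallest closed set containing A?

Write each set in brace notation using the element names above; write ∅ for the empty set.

{3, 2, 1, 6, 5}

closure: X∖int(X∖A) = X∖{4} = {3, 2, 1, 6, 5}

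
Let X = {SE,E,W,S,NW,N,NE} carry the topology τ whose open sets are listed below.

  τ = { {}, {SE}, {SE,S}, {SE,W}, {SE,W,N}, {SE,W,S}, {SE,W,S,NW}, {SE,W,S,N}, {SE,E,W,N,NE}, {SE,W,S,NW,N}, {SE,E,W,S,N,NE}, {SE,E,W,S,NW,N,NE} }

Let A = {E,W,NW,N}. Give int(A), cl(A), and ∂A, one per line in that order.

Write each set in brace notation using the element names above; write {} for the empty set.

int(A) = {}
cl(A)  = {E,W,NW,N,NE}
∂A     = {E,W,NW,N,NE}

open subsets of A: {}; so int(A) = {}
closure: X∖int(X∖A) = X∖{SE,S} = {E,W,NW,N,NE}
∂A = {E,W,NW,N,NE} minus {} = {E,W,NW,N,NE}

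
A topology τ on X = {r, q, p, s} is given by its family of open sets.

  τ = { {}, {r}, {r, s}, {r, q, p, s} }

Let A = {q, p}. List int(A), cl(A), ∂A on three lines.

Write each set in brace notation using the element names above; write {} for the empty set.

opens ⊆ A: {}; union → int = {}
complement {r, s}; its interior {r, s}; cl(A) = X∖{r, s} = {q, p}
boundary = {q, p} ∖ {} = {q, p}

int(A) = {}
cl(A)  = {q, p}
∂A     = {q, p}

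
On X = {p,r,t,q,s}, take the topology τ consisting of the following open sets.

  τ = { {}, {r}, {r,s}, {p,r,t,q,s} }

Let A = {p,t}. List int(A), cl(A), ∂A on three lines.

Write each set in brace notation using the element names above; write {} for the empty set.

int(A) = {}
cl(A)  = {p,t,q}
∂A     = {p,t,q}

opens ⊆ A: {}; union → int = {}
complement {r,q,s}; its interior {r,s}; cl(A) = X∖{r,s} = {p,t,q}
boundary = {p,t,q} ∖ {} = {p,t,q}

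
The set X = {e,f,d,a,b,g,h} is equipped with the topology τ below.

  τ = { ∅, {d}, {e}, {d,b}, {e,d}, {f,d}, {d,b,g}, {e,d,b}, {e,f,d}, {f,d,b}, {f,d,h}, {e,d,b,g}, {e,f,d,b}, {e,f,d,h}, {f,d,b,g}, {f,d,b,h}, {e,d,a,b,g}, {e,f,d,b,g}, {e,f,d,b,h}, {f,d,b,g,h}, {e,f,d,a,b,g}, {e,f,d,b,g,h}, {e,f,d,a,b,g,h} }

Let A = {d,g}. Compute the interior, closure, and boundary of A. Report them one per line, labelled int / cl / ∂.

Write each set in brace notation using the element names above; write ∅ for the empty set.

int(A) = {d}
cl(A)  = {f,d,a,b,g,h}
∂A     = {f,a,b,g,h}

opens ⊆ A: ∅, {d}; union → int = {d}
complement {e,f,a,b,h}; its interior {e}; cl(A) = X∖{e} = {f,d,a,b,g,h}
boundary = {f,d,a,b,g,h} ∖ {d} = {f,a,b,g,h}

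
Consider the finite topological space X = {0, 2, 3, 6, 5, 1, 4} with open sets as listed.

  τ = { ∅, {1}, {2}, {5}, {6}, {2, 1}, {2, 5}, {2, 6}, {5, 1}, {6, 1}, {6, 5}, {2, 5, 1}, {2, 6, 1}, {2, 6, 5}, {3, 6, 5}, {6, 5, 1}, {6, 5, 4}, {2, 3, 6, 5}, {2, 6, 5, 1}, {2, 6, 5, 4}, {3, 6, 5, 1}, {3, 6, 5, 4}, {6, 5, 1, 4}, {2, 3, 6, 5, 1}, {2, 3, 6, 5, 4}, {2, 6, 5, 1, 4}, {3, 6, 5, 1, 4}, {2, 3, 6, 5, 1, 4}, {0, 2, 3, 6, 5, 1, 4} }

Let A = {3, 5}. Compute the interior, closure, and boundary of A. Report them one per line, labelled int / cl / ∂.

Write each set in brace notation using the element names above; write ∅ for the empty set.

int(A) = {5}
cl(A)  = {0, 3, 5, 4}
∂A     = {0, 3, 4}

U open, U⊆A: ∅, {5}. int(A) = ⋃ = {5}
X∖A={0, 2, 6, 1, 4}, int(X∖A)={2, 6, 1}, hence cl(A)={0, 3, 5, 4}
∂A: remove int from cl → {0, 3, 4}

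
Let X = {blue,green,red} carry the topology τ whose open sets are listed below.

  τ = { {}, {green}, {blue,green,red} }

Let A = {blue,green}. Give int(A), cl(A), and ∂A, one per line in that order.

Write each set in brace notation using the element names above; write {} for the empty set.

interior: largest open inside A is {green} (from {}, {green})
cl via duality: int({red}) = {}, so X∖{} = {blue,green,red}
cl∖int = {blue,red}

int(A) = {green}
cl(A)  = {blue,green,red}
∂A     = {blue,red}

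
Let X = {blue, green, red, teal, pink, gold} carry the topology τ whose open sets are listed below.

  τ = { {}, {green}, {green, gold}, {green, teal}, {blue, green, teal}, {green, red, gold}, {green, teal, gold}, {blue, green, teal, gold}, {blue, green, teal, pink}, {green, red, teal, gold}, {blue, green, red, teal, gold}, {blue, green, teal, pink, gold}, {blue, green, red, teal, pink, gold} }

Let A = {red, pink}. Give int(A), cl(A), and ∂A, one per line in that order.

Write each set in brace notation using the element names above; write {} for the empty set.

U open, U⊆A: {}. int(A) = ⋃ = {}
X∖A={blue, green, teal, gold}, int(X∖A)={blue, green, teal, gold}, hence cl(A)={red, pink}
∂A: remove int from cl → {red, pink}

int(A) = {}
cl(A)  = {red, pink}
∂A     = {red, pink}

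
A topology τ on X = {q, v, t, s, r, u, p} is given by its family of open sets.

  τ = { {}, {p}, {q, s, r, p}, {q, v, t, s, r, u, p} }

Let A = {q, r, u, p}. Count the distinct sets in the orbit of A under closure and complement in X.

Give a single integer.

6

closure: X∖int(X∖A) = X∖{} = {q, v, t, s, r, u, p}
Let k=closure and c=complement:
  1. A     = {q, r, u, p}
  2. kA    = {q, v, t, s, r, u, p}
  3. cA    = {v, t, s}
  4. ckA   = {}
  5. kcA   = {q, v, t, s, r, u}
  6. ckcA  = {p}
— saturated at 6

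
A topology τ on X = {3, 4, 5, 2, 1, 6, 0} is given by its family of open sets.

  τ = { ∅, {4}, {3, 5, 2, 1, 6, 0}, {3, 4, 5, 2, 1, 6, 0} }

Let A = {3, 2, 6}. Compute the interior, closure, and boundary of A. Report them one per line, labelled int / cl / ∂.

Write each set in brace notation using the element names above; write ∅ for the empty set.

interior: largest open inside A is ∅ (from ∅)
cl via duality: int({4, 5, 1, 0}) = {4}, so X∖{4} = {3, 5, 2, 1, 6, 0}
cl∖int = {3, 5, 2, 1, 6, 0}

int(A) = ∅
cl(A)  = {3, 5, 2, 1, 6, 0}
∂A     = {3, 5, 2, 1, 6, 0}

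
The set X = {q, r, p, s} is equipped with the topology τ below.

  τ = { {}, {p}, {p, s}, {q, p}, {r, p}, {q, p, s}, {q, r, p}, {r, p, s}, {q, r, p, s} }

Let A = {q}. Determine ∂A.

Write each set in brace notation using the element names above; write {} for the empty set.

opens ⊆ A: {}; union → int = {}
complement {r, p, s}; its interior {r, p, s}; cl(A) = X∖{r, p, s} = {q}
boundary = {q} ∖ {} = {q}

{q}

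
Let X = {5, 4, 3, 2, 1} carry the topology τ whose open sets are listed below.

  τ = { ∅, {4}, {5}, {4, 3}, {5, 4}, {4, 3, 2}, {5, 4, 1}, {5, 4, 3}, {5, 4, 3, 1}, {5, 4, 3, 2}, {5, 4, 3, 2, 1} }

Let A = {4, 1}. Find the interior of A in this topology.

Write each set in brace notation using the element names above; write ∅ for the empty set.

{4}

U open, U⊆A: ∅, {4}. int(A) = ⋃ = {4}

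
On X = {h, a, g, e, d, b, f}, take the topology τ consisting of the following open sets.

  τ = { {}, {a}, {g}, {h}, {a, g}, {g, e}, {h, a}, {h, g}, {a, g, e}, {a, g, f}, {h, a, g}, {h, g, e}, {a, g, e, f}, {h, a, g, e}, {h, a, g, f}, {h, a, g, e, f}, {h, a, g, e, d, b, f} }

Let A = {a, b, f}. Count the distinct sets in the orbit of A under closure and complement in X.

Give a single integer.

6

closure: X∖int(X∖A) = X∖{h, g, e} = {a, d, b, f}
Let k=closure and c=complement:
  1. A     = {a, b, f}
  2. kA    = {a, d, b, f}
  3. cA    = {h, g, e, d}
  4. ckA   = {h, g, e}
  5. kcA   = {h, g, e, d, b, f}
  6. ckcA  = {a}
— saturated at 6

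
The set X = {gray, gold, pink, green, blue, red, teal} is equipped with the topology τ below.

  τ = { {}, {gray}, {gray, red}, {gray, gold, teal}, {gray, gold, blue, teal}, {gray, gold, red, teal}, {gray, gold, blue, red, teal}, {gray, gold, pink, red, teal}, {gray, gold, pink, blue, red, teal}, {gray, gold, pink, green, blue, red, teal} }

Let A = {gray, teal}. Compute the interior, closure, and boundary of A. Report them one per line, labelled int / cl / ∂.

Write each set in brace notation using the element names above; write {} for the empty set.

int(A) = {gray}
cl(A)  = {gray, gold, pink, green, blue, red, teal}
∂A     = {gold, pink, green, blue, red, teal}

open subsets of A: {}, {gray}; so int(A) = {gray}
closure: X∖int(X∖A) = X∖{} = {gray, gold, pink, green, blue, red, teal}
∂A = {gray, gold, pink, green, blue, red, teal} minus {gray} = {gold, pink, green, blue, red, teal}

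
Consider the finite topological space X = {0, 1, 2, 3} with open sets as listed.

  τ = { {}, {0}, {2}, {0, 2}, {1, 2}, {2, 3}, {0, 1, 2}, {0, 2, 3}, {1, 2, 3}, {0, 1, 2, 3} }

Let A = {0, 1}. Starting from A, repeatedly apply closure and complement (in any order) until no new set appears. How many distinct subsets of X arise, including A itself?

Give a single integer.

X∖A={2, 3}, int(X∖A)={2, 3}, hence cl(A)={0, 1}
Orbit (k=closure, c=complement):
  1. A     = {0, 1}
  2. cA    = {2, 3}
  3. kcA   = {1, 2, 3}
  4. ckcA  = {0}
(closed under both — stop)

4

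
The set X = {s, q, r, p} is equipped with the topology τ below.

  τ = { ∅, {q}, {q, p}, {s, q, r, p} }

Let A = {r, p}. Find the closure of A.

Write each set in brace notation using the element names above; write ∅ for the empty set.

{s, r, p}

cl via duality: int({s, q}) = {q}, so X∖{q} = {s, r, p}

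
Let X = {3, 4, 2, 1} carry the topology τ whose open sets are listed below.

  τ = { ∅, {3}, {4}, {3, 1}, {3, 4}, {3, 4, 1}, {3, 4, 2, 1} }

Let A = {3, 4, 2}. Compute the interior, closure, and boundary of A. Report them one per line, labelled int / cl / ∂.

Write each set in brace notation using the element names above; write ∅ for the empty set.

int(A) = {3, 4}
cl(A)  = {3, 4, 2, 1}
∂A     = {2, 1}

interior: largest open inside A is {3, 4} (from ∅, {4}, {3}, {3, 4})
cl via duality: int({1}) = ∅, so X∖∅ = {3, 4, 2, 1}
cl∖int = {2, 1}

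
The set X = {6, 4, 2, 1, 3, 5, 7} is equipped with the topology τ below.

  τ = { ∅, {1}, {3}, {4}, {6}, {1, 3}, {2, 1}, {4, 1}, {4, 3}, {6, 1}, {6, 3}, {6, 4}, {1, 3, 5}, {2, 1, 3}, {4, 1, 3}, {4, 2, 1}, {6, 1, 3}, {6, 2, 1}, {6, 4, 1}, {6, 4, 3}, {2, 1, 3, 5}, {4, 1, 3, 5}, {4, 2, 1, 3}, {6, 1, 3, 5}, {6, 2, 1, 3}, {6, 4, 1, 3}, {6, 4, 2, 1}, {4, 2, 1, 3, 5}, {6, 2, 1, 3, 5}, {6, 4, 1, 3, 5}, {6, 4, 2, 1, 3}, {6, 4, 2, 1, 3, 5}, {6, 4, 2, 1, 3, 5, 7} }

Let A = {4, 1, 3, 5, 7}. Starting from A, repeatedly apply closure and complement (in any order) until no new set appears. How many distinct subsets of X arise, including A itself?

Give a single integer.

cl via duality: int({6, 2}) = {6}, so X∖{6} = {4, 2, 1, 3, 5, 7}
Write k for closure, c for complement:
  1. A     = {4, 1, 3, 5, 7}
  2. kA    = {4, 2, 1, 3, 5, 7}
  3. cA    = {6, 2}
  4. ckA   = {6}
  5. kcA   = {6, 2, 7}
  6. kckA  = {6, 7}
  7. ckcA  = {4, 1, 3, 5}
  8. ckckA = {4, 2, 1, 3, 5}
applying k or c yields no new set

8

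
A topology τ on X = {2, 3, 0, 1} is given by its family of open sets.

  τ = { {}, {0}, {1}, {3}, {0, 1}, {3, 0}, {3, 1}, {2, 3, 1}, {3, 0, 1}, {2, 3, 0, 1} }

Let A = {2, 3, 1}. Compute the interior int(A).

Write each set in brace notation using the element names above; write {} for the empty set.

{2, 3, 1}

opens ⊆ A: {}, {3}, {1}, {3, 1}, {2, 3, 1}; union → int = {2, 3, 1}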